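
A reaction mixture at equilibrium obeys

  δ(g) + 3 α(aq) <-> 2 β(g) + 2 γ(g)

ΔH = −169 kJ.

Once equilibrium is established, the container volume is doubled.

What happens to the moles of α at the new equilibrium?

Gas moles: reactants 1, products 4 (Δn_gas = +3). Expansion shifts the system toward the side with more moles of gas — to the right.
The net shift is to the right. α is a reactant, so its amount decreases.

decreases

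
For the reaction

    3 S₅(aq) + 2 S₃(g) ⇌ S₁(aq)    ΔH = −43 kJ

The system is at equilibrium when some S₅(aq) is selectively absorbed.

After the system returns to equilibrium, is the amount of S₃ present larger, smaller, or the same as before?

Removing S₅ (aq), a reactant, drives the reaction to the left.
The net shift is to the left. S₃ is a reactant, so its amount increases.

increases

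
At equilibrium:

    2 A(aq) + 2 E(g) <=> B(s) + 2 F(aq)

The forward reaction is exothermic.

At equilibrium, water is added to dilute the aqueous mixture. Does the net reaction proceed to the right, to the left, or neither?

no shift

Dilution scales every aqueous concentration by the same factor. Δn_aq = 2 − 2 = 0, so Q is unchanged — no shift.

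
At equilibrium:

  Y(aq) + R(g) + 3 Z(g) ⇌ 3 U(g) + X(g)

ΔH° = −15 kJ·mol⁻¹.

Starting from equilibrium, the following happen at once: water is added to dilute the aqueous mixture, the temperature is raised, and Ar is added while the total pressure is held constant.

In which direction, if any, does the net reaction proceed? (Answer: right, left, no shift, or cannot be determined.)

Dilution lowers every aqueous concentration by the same factor. Δn_aq = 0 − 1 = -1, so the system shifts toward the side with more dissolved moles — to the left.
The forward reaction is exothermic. Raising T favours the endothermic direction — shift to the left.
Adding inert gas at constant total pressure expands the volume, scaling every reacting partial pressure by the same factor. Δn_gas = 4 − 4 = 0, so Q is unchanged — no shift.
Only the nonzero effect(s) matter; the net shift is to the left.

left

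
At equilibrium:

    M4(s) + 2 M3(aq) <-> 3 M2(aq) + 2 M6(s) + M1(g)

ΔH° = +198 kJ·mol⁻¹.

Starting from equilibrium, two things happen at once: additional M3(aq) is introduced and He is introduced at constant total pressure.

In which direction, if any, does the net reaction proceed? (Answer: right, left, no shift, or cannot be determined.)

Adding M3 (aq), a reactant, drives the reaction to the right.
Adding inert gas at constant total pressure expands the volume and lowers every reacting partial pressure. With Δn_gas = 1 − 0 = +1, Q moves away from K toward the side with fewer gas moles, so the system shifts toward the side with more gas moles — to the right.
All effects act in the same direction — net shift to the right.

right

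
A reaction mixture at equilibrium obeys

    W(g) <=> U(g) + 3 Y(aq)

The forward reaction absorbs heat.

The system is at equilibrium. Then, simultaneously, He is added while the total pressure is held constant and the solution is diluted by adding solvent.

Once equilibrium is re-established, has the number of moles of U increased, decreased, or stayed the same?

Adding inert gas at constant total pressure expands the volume, scaling every reacting partial pressure by the same factor. Δn_gas = 1 − 1 = 0, so Q is unchanged — no shift.
Dilution lowers every aqueous concentration by the same factor. Δn_aq = 3 − 0 = +3, so the system shifts toward the side with more dissolved moles — to the right.
The net shift is to the right. U is a product, so its amount increases.

increases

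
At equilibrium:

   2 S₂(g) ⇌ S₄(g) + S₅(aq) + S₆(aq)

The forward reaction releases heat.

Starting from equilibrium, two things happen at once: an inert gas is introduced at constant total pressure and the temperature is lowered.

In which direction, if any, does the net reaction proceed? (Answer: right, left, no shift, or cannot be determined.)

Adding inert gas at constant total pressure expands the volume and lowers every reacting partial pressure. With Δn_gas = 1 − 2 = -1, Q moves away from K toward the side with fewer gas moles, so the system shifts toward the side with more gas moles — to the left.
The forward reaction is exothermic. Lowering T favours the exothermic direction — shift to the right.
The individual effects push in opposite directions; without quantitative information the net direction cannot be determined.

cannot be determined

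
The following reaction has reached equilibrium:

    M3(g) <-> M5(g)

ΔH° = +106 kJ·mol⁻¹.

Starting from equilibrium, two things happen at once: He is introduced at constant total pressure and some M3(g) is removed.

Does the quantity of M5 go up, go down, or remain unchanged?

decreases

Adding inert gas at constant total pressure expands the volume, scaling every reacting partial pressure by the same factor. Δn_gas = 1 − 1 = 0, so Q is unchanged — no shift.
Removing M3 (g), a reactant, drives the reaction to the left.
The net shift is to the left. M5 is a product, so its amount decreases.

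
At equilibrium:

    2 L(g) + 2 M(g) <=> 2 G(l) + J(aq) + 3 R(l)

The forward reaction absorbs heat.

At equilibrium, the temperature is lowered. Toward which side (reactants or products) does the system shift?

left

The forward reaction is endothermic. Lowering T favours the exothermic direction — shift to the left.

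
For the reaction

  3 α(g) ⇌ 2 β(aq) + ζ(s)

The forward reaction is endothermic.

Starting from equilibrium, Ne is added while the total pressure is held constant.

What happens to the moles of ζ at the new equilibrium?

decreases

Adding inert gas at constant total pressure expands the volume and lowers every reacting partial pressure. With Δn_gas = 0 − 3 = -3, Q moves away from K toward the side with fewer gas moles, so the system shifts toward the side with more gas moles — to the left.
The net shift is to the left. ζ is a product, so its amount decreases.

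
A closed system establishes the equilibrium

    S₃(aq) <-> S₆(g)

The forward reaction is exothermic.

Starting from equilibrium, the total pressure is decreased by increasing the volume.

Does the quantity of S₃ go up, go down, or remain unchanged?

Gas moles: reactants 0, products 1 (Δn_gas = +1). Expansion shifts the system toward the side with more moles of gas — to the right.
The net shift is to the right. S₃ is a reactant, so its amount decreases.

decreases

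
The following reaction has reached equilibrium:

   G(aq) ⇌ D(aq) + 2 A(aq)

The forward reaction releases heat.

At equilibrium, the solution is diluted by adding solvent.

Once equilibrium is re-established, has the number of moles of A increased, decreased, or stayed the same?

Dilution lowers every aqueous concentration by the same factor. Δn_aq = 3 − 1 = +2, so the system shifts toward the side with more dissolved moles — to the right.
The net shift is to the right. A is a product, so its amount increases.

increases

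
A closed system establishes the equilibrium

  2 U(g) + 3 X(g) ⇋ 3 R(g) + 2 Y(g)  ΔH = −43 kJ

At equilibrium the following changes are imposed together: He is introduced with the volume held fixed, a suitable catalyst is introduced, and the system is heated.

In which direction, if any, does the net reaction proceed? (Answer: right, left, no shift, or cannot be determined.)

At constant volume, adding an inert gas leaves every reacting species' partial pressure unchanged, so Q is unchanged — no shift from this change.
A catalyst speeds both forward and reverse rates equally; it changes neither Q nor K — no shift from this change.
The forward reaction is exothermic. Raising T favours the endothermic direction — shift to the left.
Only the nonzero effect(s) matter; the net shift is to the left.

left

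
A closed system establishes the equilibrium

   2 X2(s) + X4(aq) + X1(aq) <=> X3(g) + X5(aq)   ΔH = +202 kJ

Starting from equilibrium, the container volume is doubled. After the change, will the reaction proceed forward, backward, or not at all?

right

Gas moles: reactants 0, products 1 (Δn_gas = +1). Expansion shifts the system toward the side with more moles of gas — to the right.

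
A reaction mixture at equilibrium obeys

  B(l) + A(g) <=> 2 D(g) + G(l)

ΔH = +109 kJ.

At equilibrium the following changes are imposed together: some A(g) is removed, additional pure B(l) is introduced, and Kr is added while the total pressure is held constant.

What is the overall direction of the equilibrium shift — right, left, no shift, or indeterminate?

cannot be determined

Removing A (g), a reactant, drives the reaction to the left.
B is a pure liquid; its activity is 1 regardless of amount, so Q is unaffected — no shift from this change.
Adding inert gas at constant total pressure expands the volume and lowers every reacting partial pressure. With Δn_gas = 2 − 1 = +1, Q moves away from K toward the side with fewer gas moles, so the system shifts toward the side with more gas moles — to the right.
The individual effects push in opposite directions; without quantitative information the net direction cannot be determined.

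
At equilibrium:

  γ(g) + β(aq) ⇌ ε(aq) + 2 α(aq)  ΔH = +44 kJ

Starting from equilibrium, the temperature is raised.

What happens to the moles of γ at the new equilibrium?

decreases

The forward reaction is endothermic. Raising T favours the endothermic direction — shift to the right.
The net shift is to the right. γ is a reactant, so its amount decreases.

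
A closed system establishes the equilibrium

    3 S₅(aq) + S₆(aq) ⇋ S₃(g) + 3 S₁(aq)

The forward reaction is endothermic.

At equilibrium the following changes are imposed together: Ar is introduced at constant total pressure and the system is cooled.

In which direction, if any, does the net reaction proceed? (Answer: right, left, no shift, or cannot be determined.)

cannot be determined

Adding inert gas at constant total pressure expands the volume and lowers every reacting partial pressure. With Δn_gas = 1 − 0 = +1, Q moves away from K toward the side with fewer gas moles, so the system shifts toward the side with more gas moles — to the right.
The forward reaction is endothermic. Lowering T favours the exothermic direction — shift to the left.
The individual effects push in opposite directions; without quantitative information the net direction cannot be determined.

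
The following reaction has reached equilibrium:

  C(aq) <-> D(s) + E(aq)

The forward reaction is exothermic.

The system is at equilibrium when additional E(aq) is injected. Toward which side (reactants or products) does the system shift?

left

Adding E (aq), a product, drives the reaction to the left.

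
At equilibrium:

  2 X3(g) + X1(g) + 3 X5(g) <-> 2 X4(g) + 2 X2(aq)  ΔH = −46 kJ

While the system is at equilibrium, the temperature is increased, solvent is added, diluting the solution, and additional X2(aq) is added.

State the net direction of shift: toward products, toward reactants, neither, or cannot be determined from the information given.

cannot be determined

The forward reaction is exothermic. Raising T favours the endothermic direction — shift to the left.
Dilution lowers every aqueous concentration by the same factor. Δn_aq = 2 − 0 = +2, so the system shifts toward the side with more dissolved moles — to the right.
Adding X2 (aq), a product, drives the reaction to the left.
The individual effects push in opposite directions; without quantitative information the net direction cannot be determined.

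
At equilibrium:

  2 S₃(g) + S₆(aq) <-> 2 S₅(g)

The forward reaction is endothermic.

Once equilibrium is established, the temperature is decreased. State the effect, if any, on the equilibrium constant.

K depends on temperature via the van 't Hoff relation. The forward reaction is endothermic, so lowering T decreases K.

decreases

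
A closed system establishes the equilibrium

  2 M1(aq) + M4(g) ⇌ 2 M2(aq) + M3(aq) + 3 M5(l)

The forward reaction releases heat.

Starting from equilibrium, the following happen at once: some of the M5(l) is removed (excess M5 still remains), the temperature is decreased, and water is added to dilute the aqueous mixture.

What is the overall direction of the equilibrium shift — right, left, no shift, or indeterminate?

M5 is a pure liquid; its activity is 1 regardless of amount, so Q is unaffected — no shift from this change.
The forward reaction is exothermic. Lowering T favours the exothermic direction — shift to the right.
Dilution lowers every aqueous concentration by the same factor. Δn_aq = 3 − 2 = +1, so the system shifts toward the side with more dissolved moles — to the right.
Only the nonzero effect(s) matter; the net shift is to the right.

right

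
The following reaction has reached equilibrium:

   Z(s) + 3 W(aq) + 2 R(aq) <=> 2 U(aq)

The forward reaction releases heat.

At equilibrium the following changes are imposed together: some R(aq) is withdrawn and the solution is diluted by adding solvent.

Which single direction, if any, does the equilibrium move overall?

Removing R (aq), a reactant, drives the reaction to the left.
Dilution lowers every aqueous concentration by the same factor. Δn_aq = 2 − 5 = -3, so the system shifts toward the side with more dissolved moles — to the left.
All effects act in the same direction — net shift to the left.

left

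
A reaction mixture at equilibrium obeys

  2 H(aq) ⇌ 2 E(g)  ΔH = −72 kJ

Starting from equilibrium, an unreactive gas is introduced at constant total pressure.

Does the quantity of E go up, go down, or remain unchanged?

Adding inert gas at constant total pressure expands the volume and lowers every reacting partial pressure. With Δn_gas = 2 − 0 = +2, Q moves away from K toward the side with fewer gas moles, so the system shifts toward the side with more gas moles — to the right.
The net shift is to the right. E is a product, so its amount increases.

increases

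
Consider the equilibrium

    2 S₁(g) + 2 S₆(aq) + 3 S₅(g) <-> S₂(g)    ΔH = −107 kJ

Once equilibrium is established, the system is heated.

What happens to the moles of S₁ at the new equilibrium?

increases

The forward reaction is exothermic. Raising T favours the endothermic direction — shift to the left.
The net shift is to the left. S₁ is a reactant, so its amount increases.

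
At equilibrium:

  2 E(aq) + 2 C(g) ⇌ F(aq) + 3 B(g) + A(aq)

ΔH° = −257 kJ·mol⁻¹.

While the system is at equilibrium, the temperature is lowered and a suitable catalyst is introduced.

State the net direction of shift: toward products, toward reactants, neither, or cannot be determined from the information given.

The forward reaction is exothermic. Lowering T favours the exothermic direction — shift to the right.
A catalyst speeds both forward and reverse rates equally; it changes neither Q nor K — no shift from this change.
Only the nonzero effect(s) matter; the net shift is to the right.

right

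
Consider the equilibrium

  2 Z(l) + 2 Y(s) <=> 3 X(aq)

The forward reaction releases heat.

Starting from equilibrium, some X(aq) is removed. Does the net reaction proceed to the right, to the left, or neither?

right

Removing X (aq), a product, drives the reaction to the right.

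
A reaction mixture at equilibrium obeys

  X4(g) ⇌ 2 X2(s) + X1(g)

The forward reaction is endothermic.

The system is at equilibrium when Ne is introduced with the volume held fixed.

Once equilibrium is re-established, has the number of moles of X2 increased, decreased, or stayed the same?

At constant volume, adding an inert gas leaves every reacting species' partial pressure unchanged, so Q is unchanged — no shift from this change.
No net shift occurs, so the amount of X2 is unchanged.

unchanged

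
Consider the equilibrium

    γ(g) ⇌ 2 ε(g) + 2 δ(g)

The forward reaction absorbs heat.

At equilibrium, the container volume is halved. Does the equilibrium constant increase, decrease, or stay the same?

unchanged

The equilibrium constant depends only on temperature. This perturbation may move the position of equilibrium, but since T is unchanged, K itself is unchanged.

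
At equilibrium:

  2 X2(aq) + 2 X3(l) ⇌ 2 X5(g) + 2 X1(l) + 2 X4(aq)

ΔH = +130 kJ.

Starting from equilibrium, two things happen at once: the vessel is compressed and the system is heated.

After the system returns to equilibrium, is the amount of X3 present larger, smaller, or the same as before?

Gas moles: reactants 0, products 2 (Δn_gas = +2). Compression shifts the system toward the side with fewer moles of gas — to the left.
The forward reaction is endothermic. Raising T favours the endothermic direction — shift to the right.
The two effects oppose each other, so the net shift — and hence the change in X3 — cannot be determined from the given information.

cannot be determined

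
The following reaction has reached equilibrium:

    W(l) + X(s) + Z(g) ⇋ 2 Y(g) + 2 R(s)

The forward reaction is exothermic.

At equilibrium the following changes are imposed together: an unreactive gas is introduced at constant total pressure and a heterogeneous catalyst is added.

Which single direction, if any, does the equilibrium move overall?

right

Adding inert gas at constant total pressure expands the volume and lowers every reacting partial pressure. With Δn_gas = 2 − 1 = +1, Q moves away from K toward the side with fewer gas moles, so the system shifts toward the side with more gas moles — to the right.
A catalyst speeds both forward and reverse rates equally; it changes neither Q nor K — no shift from this change.
Only the nonzero effect(s) matter; the net shift is to the right.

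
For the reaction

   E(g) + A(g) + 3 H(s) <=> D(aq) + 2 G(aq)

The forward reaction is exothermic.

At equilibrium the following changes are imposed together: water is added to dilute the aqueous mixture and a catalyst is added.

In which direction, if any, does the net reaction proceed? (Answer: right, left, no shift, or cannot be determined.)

Dilution lowers every aqueous concentration by the same factor. Δn_aq = 3 − 0 = +3, so the system shifts toward the side with more dissolved moles — to the right.
A catalyst speeds both forward and reverse rates equally; it changes neither Q nor K — no shift from this change.
Only the nonzero effect(s) matter; the net shift is to the right.

right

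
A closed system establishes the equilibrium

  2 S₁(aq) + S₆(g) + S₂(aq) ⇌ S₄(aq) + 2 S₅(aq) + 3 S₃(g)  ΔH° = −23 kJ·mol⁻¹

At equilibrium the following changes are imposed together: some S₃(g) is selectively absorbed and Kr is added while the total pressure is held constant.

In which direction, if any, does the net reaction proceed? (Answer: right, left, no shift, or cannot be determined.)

right

Removing S₃ (g), a product, drives the reaction to the right.
Adding inert gas at constant total pressure expands the volume and lowers every reacting partial pressure. With Δn_gas = 3 − 1 = +2, Q moves away from K toward the side with fewer gas moles, so the system shifts toward the side with more gas moles — to the right.
All effects act in the same direction — net shift to the right.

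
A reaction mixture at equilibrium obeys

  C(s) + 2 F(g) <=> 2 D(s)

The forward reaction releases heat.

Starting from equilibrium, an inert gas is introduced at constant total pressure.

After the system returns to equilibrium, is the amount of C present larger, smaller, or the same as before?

Adding inert gas at constant total pressure expands the volume and lowers every reacting partial pressure. With Δn_gas = 0 − 2 = -2, Q moves away from K toward the side with fewer gas moles, so the system shifts toward the side with more gas moles — to the left.
The net shift is to the left. C is a reactant, so its amount increases.

increases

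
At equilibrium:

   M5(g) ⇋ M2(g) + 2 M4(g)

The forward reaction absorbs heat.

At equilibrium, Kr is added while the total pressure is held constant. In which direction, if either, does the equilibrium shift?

right

Adding inert gas at constant total pressure expands the volume and lowers every reacting partial pressure. With Δn_gas = 3 − 1 = +2, Q moves away from K toward the side with fewer gas moles, so the system shifts toward the side with more gas moles — to the right.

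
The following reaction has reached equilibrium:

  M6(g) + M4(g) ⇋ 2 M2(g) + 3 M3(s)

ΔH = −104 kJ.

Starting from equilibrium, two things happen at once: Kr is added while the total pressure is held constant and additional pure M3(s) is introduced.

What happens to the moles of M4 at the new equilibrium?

Adding inert gas at constant total pressure expands the volume, scaling every reacting partial pressure by the same factor. Δn_gas = 2 − 2 = 0, so Q is unchanged — no shift.
M3 is a pure solid; its activity is 1 regardless of amount, so Q is unaffected — no shift from this change.
No net shift occurs, so the amount of M4 is unchanged.

unchanged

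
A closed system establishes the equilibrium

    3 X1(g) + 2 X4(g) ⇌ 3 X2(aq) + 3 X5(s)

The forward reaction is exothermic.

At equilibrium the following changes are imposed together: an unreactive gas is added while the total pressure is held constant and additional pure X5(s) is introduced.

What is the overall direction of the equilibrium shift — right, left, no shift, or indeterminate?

left

Adding inert gas at constant total pressure expands the volume and lowers every reacting partial pressure. With Δn_gas = 0 − 5 = -5, Q moves away from K toward the side with fewer gas moles, so the system shifts toward the side with more gas moles — to the left.
X5 is a pure solid; its activity is 1 regardless of amount, so Q is unaffected — no shift from this change.
Only the nonzero effect(s) matter; the net shift is to the left.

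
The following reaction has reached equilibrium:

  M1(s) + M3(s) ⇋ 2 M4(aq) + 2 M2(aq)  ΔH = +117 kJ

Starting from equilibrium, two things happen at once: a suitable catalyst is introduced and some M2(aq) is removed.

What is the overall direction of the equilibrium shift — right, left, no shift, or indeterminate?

A catalyst speeds both forward and reverse rates equally; it changes neither Q nor K — no shift from this change.
Removing M2 (aq), a product, drives the reaction to the right.
Only the nonzero effect(s) matter; the net shift is to the right.

right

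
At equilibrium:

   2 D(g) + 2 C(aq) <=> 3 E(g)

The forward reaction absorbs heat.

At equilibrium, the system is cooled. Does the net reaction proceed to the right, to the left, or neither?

The forward reaction is endothermic. Lowering T favours the exothermic direction — shift to the left.

left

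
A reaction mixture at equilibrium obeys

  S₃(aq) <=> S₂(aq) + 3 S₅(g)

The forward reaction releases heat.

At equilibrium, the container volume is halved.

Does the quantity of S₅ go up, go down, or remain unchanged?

decreases

Gas moles: reactants 0, products 3 (Δn_gas = +3). Compression shifts the system toward the side with fewer moles of gas — to the left.
The net shift is to the left. S₅ is a product, so its amount decreases.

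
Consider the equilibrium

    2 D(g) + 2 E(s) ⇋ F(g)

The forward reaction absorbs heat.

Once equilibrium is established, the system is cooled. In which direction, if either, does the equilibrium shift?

The forward reaction is endothermic. Lowering T favours the exothermic direction — shift to the left.

left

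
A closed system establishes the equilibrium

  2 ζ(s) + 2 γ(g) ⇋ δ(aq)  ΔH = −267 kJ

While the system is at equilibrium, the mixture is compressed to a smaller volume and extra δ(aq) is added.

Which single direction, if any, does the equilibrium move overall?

cannot be determined

Gas moles: reactants 2, products 0 (Δn_gas = -2). Compression shifts the system toward the side with fewer moles of gas — to the right.
Adding δ (aq), a product, drives the reaction to the left.
The individual effects push in opposite directions; without quantitative information the net direction cannot be determined.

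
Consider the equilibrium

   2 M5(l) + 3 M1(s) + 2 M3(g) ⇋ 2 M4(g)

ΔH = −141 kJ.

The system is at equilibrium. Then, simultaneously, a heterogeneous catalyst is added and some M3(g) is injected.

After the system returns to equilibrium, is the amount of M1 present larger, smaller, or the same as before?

A catalyst speeds both forward and reverse rates equally; it changes neither Q nor K — no shift from this change.
Adding M3 (g), a reactant, drives the reaction to the right.
The net shift is to the right. M1 is a reactant, so its amount decreases.

decreases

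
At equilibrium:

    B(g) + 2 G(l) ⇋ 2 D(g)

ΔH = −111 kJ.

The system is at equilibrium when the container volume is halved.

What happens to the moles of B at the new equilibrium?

Gas moles: reactants 1, products 2 (Δn_gas = +1). Compression shifts the system toward the side with fewer moles of gas — to the left.
The net shift is to the left. B is a reactant, so its amount increases.

increases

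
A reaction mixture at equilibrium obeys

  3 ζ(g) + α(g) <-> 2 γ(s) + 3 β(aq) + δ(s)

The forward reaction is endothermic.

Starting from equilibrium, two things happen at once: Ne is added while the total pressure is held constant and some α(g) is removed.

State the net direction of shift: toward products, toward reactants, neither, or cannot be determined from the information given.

Adding inert gas at constant total pressure expands the volume and lowers every reacting partial pressure. With Δn_gas = 0 − 4 = -4, Q moves away from K toward the side with fewer gas moles, so the system shifts toward the side with more gas moles — to the left.
Removing α (g), a reactant, drives the reaction to the left.
All effects act in the same direction — net shift to the left.

left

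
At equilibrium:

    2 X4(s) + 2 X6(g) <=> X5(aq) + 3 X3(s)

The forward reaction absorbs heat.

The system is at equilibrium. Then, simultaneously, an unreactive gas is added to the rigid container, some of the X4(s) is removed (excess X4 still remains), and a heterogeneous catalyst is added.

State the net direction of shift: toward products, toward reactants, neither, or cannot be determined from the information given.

At constant volume, adding an inert gas leaves every reacting species' partial pressure unchanged, so Q is unchanged — no shift from this change.
X4 is a pure solid; its activity is 1 regardless of amount, so Q is unaffected — no shift from this change.
A catalyst speeds both forward and reverse rates equally; it changes neither Q nor K — no shift from this change.
None of the changes alters Q relative to K, so there is no net shift.

no shift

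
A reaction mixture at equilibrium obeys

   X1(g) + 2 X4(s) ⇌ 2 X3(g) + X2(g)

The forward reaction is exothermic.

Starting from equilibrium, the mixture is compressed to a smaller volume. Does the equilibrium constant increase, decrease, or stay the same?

The equilibrium constant depends only on temperature. This perturbation may move the position of equilibrium, but since T is unchanged, K itself is unchanged.

unchanged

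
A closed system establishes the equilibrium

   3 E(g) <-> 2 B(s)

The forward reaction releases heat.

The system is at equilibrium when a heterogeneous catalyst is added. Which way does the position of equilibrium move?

A catalyst speeds both forward and reverse rates equally; it changes neither Q nor K — no shift from this change.

no shift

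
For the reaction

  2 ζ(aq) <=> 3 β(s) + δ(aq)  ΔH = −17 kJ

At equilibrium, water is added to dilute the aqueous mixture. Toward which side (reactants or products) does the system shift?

left

Dilution lowers every aqueous concentration by the same factor. Δn_aq = 1 − 2 = -1, so the system shifts toward the side with more dissolved moles — to the left.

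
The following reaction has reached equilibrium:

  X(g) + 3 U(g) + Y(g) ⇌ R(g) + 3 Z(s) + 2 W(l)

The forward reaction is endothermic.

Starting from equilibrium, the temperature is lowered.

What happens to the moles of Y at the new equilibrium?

increases

The forward reaction is endothermic. Lowering T favours the exothermic direction — shift to the left.
The net shift is to the left. Y is a reactant, so its amount increases.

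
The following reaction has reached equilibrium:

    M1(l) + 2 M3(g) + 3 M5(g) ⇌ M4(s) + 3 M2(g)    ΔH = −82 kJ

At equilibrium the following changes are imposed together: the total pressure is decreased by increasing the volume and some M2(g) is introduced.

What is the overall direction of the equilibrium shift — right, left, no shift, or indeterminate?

Gas moles: reactants 5, products 3 (Δn_gas = -2). Expansion shifts the system toward the side with more moles of gas — to the left.
Adding M2 (g), a product, drives the reaction to the left.
All effects act in the same direction — net shift to the left.

left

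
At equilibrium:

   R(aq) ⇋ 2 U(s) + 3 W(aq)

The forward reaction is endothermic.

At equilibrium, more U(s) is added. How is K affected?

The equilibrium constant depends only on temperature. This perturbation changes neither the position of equilibrium nor K.

unchanged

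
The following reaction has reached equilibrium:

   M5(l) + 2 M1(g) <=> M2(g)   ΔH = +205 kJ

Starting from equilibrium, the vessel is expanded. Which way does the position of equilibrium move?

Gas moles: reactants 2, products 1 (Δn_gas = -1). Expansion shifts the system toward the side with more moles of gas — to the left.

left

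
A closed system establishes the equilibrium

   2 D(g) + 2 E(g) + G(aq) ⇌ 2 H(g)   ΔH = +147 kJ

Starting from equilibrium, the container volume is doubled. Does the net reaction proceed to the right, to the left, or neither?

Gas moles: reactants 4, products 2 (Δn_gas = -2). Expansion shifts the system toward the side with more moles of gas — to the left.

left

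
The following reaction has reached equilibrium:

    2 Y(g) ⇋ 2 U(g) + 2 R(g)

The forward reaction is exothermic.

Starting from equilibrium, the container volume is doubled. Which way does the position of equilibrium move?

Gas moles: reactants 2, products 4 (Δn_gas = +2). Expansion shifts the system toward the side with more moles of gas — to the right.

right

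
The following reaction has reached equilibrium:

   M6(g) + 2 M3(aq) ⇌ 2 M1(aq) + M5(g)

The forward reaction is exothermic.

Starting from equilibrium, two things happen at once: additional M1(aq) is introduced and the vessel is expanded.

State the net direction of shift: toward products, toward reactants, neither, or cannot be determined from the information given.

left

Adding M1 (aq), a product, drives the reaction to the left.
Gas moles: reactants 1, products 1. Δn_gas = 0, so a volume change leaves Q equal to K — no shift from this change.
Only the nonzero effect(s) matter; the net shift is to the left.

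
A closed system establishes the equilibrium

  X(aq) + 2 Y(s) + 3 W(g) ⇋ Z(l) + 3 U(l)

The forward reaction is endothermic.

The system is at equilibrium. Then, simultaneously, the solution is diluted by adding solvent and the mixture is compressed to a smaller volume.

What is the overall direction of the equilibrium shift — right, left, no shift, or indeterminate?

cannot be determined

Dilution lowers every aqueous concentration by the same factor. Δn_aq = 0 − 1 = -1, so the system shifts toward the side with more dissolved moles — to the left.
Gas moles: reactants 3, products 0 (Δn_gas = -3). Compression shifts the system toward the side with fewer moles of gas — to the right.
The individual effects push in opposite directions; without quantitative information the net direction cannot be determined.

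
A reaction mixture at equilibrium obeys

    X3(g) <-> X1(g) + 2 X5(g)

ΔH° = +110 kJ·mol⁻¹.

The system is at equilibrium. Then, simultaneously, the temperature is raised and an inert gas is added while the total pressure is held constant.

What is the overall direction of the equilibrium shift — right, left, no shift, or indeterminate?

right

The forward reaction is endothermic. Raising T favours the endothermic direction — shift to the right.
Adding inert gas at constant total pressure expands the volume and lowers every reacting partial pressure. With Δn_gas = 3 − 1 = +2, Q moves away from K toward the side with fewer gas moles, so the system shifts toward the side with more gas moles — to the right.
All effects act in the same direction — net shift to the right.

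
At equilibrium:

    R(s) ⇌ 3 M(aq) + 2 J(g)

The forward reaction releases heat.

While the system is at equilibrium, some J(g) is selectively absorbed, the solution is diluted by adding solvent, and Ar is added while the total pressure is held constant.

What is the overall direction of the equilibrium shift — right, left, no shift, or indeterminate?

Removing J (g), a product, drives the reaction to the right.
Dilution lowers every aqueous concentration by the same factor. Δn_aq = 3 − 0 = +3, so the system shifts toward the side with more dissolved moles — to the right.
Adding inert gas at constant total pressure expands the volume and lowers every reacting partial pressure. With Δn_gas = 2 − 0 = +2, Q moves away from K toward the side with fewer gas moles, so the system shifts toward the side with more gas moles — to the right.
All effects act in the same direction — net shift to the right.

right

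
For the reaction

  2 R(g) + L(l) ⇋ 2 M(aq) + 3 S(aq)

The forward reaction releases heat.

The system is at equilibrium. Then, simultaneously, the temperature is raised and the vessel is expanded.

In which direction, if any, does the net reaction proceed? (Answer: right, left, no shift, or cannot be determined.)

left

The forward reaction is exothermic. Raising T favours the endothermic direction — shift to the left.
Gas moles: reactants 2, products 0 (Δn_gas = -2). Expansion shifts the system toward the side with more moles of gas — to the left.
All effects act in the same direction — net shift to the left.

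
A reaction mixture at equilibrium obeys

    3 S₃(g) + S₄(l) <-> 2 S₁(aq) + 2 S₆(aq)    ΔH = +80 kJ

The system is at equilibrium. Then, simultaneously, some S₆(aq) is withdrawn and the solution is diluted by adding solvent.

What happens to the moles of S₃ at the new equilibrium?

Removing S₆ (aq), a product, drives the reaction to the right.
Dilution lowers every aqueous concentration by the same factor. Δn_aq = 4 − 0 = +4, so the system shifts toward the side with more dissolved moles — to the right.
The net shift is to the right. S₃ is a reactant, so its amount decreases.

decreases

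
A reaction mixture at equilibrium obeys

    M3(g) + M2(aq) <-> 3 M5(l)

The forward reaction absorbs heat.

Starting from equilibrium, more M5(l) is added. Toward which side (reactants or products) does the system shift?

no shift

M5 is a pure liquid; its activity is 1 regardless of amount, so Q is unaffected — no shift from this change.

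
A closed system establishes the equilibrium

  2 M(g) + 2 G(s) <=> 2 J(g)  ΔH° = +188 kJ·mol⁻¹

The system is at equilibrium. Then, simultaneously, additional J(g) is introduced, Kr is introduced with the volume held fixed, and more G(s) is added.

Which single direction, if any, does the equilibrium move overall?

Adding J (g), a product, drives the reaction to the left.
At constant volume, adding an inert gas leaves every reacting species' partial pressure unchanged, so Q is unchanged — no shift from this change.
G is a pure solid; its activity is 1 regardless of amount, so Q is unaffected — no shift from this change.
Only the nonzero effect(s) matter; the net shift is to the left.

left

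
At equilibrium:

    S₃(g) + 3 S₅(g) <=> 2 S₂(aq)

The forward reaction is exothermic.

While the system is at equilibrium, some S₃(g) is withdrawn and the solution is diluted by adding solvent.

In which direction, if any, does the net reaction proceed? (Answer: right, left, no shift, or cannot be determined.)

Removing S₃ (g), a reactant, drives the reaction to the left.
Dilution lowers every aqueous concentration by the same factor. Δn_aq = 2 − 0 = +2, so the system shifts toward the side with more dissolved moles — to the right.
The individual effects push in opposite directions; without quantitative information the net direction cannot be determined.

cannot be determined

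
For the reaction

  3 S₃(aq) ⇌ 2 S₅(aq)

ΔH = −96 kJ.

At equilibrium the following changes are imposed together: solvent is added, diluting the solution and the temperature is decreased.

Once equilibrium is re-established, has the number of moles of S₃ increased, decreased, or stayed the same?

cannot be determined

Dilution lowers every aqueous concentration by the same factor. Δn_aq = 2 − 3 = -1, so the system shifts toward the side with more dissolved moles — to the left.
The forward reaction is exothermic. Lowering T favours the exothermic direction — shift to the right.
The two effects oppose each other, so the net shift — and hence the change in S₃ — cannot be determined from the given information.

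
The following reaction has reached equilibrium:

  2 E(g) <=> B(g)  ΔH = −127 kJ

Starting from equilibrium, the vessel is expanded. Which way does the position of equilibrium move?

Gas moles: reactants 2, products 1 (Δn_gas = -1). Expansion shifts the system toward the side with more moles of gas — to the left.

left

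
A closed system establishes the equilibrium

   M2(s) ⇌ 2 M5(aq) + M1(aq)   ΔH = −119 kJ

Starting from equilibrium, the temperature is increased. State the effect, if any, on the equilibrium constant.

decreases

K depends on temperature via the van 't Hoff relation. The forward reaction is exothermic, so raising T decreases K.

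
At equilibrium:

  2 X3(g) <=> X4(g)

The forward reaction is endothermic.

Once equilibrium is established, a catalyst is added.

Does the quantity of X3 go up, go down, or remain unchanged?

A catalyst speeds both forward and reverse rates equally; it changes neither Q nor K — no shift from this change.
No net shift occurs, so the amount of X3 is unchanged.

unchanged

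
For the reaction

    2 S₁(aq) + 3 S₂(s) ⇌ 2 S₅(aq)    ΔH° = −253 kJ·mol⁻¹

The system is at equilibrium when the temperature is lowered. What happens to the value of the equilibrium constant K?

increases

K depends on temperature via the van 't Hoff relation. The forward reaction is exothermic, so lowering T increases K.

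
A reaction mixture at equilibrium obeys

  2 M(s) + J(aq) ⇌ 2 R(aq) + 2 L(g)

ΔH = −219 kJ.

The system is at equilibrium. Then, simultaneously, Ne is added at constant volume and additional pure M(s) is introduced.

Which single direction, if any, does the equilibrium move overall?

At constant volume, adding an inert gas leaves every reacting species' partial pressure unchanged, so Q is unchanged — no shift from this change.
M is a pure solid; its activity is 1 regardless of amount, so Q is unaffected — no shift from this change.
None of the changes alters Q relative to K, so there is no net shift.

no shift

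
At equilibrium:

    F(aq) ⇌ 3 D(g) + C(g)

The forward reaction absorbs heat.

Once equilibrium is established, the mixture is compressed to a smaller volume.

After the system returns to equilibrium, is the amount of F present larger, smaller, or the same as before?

Gas moles: reactants 0, products 4 (Δn_gas = +4). Compression shifts the system toward the side with fewer moles of gas — to the left.
The net shift is to the left. F is a reactant, so its amount increases.

increases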